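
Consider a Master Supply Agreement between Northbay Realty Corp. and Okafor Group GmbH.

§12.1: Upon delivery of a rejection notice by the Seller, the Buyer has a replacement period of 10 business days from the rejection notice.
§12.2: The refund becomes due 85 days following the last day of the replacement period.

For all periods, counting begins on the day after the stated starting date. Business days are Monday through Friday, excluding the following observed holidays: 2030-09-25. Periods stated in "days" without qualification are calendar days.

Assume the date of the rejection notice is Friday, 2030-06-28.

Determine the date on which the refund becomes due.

2030-10-05

The last day of the replacement period: 10 business days after Friday, 2030-06-28, skipping weekends — Jul 1, Jul 2, Jul 3, Jul 4, Jul 5, Jul 8, Jul 9, Jul 10, Jul 11, Jul 12 — lands on Friday, 2030-07-12.
The date on which the refund becomes due: 2030-07-12 + 85 days = 2030-10-05.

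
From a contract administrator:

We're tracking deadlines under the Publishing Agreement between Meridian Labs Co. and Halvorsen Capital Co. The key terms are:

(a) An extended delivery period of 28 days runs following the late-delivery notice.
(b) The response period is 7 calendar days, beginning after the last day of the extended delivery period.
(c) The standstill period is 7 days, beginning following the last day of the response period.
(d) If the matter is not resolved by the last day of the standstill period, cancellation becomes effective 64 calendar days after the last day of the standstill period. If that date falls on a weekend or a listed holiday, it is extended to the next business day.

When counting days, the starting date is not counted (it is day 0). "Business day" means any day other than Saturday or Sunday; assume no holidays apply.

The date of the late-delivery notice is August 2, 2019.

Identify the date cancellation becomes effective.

November 18, 2019

The last day of the extended delivery period: August 2, 2019 + 28 days = August 30, 2019.
The last day of the response period: August 30, 2019 + 7 days = September 6, 2019.
The last day of the standstill period: September 6, 2019 + 7 days = September 13, 2019.
Adding 64 calendar days to September 13, 2019 gives November 16, 2019, which is the date cancellation becomes effective. That falls on a Saturday, so it rolls to the next business day, Monday, November 18, 2019.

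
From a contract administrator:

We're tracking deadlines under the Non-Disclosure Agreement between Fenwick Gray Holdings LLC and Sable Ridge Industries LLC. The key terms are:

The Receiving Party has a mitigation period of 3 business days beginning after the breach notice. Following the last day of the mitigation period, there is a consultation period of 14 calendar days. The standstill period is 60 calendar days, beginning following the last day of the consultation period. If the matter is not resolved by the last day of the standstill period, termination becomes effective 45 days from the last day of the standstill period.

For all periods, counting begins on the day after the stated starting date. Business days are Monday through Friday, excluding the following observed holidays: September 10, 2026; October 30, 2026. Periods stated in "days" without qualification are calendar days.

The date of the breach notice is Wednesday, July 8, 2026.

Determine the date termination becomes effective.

November 9, 2026

From Wednesday, July 8, 2026, 3 business days (Jul 9, Jul 10, Jul 13, skipping weekends) brings us to Monday, July 13, 2026, which is the last day of the mitigation period.
The last day of the consultation period: 14 calendar days after July 13, 2026 is July 27, 2026.
The last day of the standstill period: July 27, 2026 + 60 days = September 25, 2026.
The date termination becomes effective: 45 calendar days after September 25, 2026 is November 9, 2026.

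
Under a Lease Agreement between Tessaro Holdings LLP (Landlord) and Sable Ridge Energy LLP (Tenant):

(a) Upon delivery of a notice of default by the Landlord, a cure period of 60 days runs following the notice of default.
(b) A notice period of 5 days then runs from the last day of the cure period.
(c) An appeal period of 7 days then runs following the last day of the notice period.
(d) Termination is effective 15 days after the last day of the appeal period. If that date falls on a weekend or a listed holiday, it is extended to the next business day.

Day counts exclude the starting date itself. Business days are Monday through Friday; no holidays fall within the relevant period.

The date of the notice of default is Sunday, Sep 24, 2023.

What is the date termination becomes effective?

Dec 20, 2023

The last day of the cure period: Sep 24, 2023 + 60 days = Nov 23, 2023.
The last day of the notice period: Nov 23, 2023 + 5 days = Nov 28, 2023.
Adding 7 calendar days to Nov 28, 2023 gives Dec 5, 2023, which is the last day of the appeal period.
The date termination becomes effective: 15 calendar days after Dec 5, 2023 is Dec 20, 2023. Dec 20, 2023 is a Wednesday, so no roll-forward applies.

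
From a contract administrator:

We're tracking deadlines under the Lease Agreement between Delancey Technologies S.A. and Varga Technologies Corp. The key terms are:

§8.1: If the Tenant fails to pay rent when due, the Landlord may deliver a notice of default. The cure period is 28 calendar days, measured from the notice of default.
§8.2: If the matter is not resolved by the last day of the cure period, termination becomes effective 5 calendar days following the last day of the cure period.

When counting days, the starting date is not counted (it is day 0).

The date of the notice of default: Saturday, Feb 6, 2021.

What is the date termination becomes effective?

The last day of the cure period: 28 calendar days after Feb 6, 2021 is Mar 6, 2021.
The date termination becomes effective: Mar 6, 2021 + 5 days = Mar 11, 2021.

Mar 11, 2021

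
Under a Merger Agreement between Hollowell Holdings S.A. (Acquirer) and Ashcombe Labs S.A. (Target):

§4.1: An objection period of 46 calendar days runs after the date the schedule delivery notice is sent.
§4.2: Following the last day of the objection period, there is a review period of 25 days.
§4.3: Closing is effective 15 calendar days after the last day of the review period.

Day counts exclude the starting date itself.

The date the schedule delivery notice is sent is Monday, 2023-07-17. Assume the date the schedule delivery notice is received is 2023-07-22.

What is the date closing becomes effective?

The last day of the objection period: 2023-07-17 + 46 days = 2023-09-01.
The last day of the review period: 2023-09-01 + 25 days = 2023-09-26.
The date closing becomes effective: 15 calendar days after 2023-09-26 is 2023-10-11.

2023-10-11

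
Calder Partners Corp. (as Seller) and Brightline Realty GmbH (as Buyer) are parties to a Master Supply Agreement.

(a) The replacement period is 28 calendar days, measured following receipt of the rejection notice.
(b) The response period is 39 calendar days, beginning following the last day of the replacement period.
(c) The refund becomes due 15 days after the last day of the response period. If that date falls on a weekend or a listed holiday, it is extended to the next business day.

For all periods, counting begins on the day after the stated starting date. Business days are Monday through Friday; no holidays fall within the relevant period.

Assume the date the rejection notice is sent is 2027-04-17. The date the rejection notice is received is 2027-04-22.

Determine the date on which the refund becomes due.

2027-07-13

The last day of the replacement period: 28 calendar days after 2027-04-22 is 2027-05-20.
The last day of the response period: 2027-05-20 + 39 days = 2027-06-28.
Adding 15 calendar days to 2027-06-28 gives 2027-07-13, which is the date on which the refund becomes due. 2027-07-13 is a Tuesday, so no roll-forward applies.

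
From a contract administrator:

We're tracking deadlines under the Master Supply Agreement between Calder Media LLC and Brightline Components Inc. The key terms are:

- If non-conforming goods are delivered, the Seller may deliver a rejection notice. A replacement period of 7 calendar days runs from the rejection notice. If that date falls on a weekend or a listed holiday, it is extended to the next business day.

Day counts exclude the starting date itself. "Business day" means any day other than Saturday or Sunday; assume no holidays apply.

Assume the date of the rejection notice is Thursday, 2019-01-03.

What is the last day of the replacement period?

2019-01-10

The last day of the replacement period: 2019-01-03 + 7 days = 2019-01-10. 2019-01-10 is a Thursday, so no roll-forward applies.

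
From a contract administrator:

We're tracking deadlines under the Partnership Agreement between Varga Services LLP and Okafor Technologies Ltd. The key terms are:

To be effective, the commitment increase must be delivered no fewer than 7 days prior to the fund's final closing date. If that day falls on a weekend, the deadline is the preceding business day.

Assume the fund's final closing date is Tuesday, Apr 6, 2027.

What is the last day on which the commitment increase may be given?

Counting back 7 calendar days from Apr 6, 2027 gives Mar 30, 2027. That is a Tuesday, so no adjustment is needed.

Mar 30, 2027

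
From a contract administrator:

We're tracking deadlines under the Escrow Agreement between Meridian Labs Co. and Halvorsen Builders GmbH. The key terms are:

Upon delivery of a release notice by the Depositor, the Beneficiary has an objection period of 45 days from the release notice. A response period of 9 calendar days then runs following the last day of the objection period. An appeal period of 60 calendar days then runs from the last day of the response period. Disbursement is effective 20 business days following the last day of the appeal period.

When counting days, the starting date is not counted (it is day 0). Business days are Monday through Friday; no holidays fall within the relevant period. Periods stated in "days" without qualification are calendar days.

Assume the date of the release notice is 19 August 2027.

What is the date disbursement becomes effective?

The last day of the objection period: 19 August 2027 + 45 days = 3 October 2027.
The last day of the response period: 3 October 2027 + 9 days = 12 October 2027.
Adding 60 calendar days to 12 October 2027 gives 11 December 2027, which is the last day of the appeal period.
The date disbursement becomes effective: counting 20 business days from Saturday, 11 December 2027 (Dec 13, Dec 14, Dec 15, Dec 16, …, Jan 5, Jan 6, Jan 7, skipping weekends) reaches Friday, 7 January 2028.

7 January 2028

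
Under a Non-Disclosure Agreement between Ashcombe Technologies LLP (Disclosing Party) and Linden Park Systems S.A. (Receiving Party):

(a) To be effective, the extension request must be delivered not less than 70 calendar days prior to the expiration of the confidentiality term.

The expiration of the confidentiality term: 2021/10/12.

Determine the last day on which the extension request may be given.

2021/10/12 minus 70 days is 2021/08/03.

2021/08/03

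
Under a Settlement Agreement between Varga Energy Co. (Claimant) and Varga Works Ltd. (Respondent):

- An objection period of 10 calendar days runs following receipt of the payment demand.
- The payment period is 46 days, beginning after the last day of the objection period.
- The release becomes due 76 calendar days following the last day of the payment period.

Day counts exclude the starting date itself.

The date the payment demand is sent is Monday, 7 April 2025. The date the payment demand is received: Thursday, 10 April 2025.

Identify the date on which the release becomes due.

20 August 2025

Adding 10 calendar days to 10 April 2025 gives 20 April 2025, which is the last day of the objection period.
The last day of the payment period: 46 calendar days after 20 April 2025 is 5 June 2025.
The date on which the release becomes due: 5 June 2025 + 76 days = 20 August 2025.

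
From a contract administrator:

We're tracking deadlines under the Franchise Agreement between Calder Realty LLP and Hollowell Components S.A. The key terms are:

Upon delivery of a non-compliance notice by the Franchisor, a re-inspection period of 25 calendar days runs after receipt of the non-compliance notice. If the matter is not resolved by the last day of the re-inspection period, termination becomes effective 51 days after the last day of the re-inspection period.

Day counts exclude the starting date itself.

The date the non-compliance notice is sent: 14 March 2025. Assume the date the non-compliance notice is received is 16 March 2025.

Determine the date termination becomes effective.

The last day of the re-inspection period: 25 calendar days after 16 March 2025 is 10 April 2025.
The date termination becomes effective: 51 calendar days after 10 April 2025 is 31 May 2025.

31 May 2025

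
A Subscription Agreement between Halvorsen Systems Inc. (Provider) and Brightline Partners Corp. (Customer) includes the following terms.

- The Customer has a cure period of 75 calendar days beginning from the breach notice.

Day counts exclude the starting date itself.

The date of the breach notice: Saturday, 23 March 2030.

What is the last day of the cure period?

6 June 2030

The last day of the cure period: 23 March 2030 + 75 days = 6 June 2030.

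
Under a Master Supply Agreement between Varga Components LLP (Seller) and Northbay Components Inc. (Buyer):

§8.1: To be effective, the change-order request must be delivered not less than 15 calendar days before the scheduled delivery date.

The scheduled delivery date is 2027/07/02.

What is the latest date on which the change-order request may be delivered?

Counting back 15 calendar days from 2027/07/02 gives 2027/06/17.

2027/06/17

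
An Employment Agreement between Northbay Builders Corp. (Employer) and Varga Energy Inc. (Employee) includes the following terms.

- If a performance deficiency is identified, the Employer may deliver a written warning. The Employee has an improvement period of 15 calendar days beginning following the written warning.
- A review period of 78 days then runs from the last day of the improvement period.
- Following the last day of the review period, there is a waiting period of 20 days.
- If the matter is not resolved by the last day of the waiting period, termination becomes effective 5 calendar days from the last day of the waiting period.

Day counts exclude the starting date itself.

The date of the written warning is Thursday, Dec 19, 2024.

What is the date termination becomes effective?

Apr 16, 2025

Adding 15 calendar days to Dec 19, 2024 gives Jan 3, 2025, which is the last day of the improvement period.
Adding 78 calendar days to Jan 3, 2025 gives Mar 22, 2025, which is the last day of the review period.
The last day of the waiting period: 20 calendar days after Mar 22, 2025 is Apr 11, 2025.
Adding 5 calendar days to Apr 11, 2025 gives Apr 16, 2025, which is the date termination becomes effective.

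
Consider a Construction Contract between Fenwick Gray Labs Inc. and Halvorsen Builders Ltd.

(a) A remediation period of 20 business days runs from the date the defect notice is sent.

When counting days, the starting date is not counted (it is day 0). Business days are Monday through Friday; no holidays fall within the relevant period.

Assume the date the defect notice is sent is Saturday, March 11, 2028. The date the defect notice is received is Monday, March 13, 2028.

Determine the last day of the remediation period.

April 7, 2028

The last day of the remediation period: counting 20 business days from Saturday, March 11, 2028 (Mar 13, Mar 14, Mar 15, Mar 16, …, Apr 5, Apr 6, Apr 7, skipping weekends) reaches Friday, April 7, 2028.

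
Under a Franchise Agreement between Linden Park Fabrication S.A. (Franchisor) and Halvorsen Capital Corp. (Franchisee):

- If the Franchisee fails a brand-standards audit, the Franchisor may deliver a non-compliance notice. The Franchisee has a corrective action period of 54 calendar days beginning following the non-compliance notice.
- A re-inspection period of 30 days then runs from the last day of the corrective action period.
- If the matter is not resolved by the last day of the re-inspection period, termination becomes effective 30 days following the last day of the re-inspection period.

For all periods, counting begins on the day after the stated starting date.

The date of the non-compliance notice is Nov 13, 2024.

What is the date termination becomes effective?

The last day of the corrective action period: Nov 13, 2024 + 54 days = Jan 6, 2025.
The last day of the re-inspection period: Jan 6, 2025 + 30 days = Feb 5, 2025.
The date termination becomes effective: 30 calendar days after Feb 5, 2025 is Mar 7, 2025.

Mar 7, 2025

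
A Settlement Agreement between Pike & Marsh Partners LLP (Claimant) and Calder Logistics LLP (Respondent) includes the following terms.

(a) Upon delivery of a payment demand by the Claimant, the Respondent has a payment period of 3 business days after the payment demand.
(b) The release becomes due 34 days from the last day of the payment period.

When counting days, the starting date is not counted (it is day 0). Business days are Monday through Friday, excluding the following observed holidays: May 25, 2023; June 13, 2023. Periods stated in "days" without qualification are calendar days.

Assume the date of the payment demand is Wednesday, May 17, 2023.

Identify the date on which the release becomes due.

From Wednesday, May 17, 2023, 3 business days (May 18, May 19, May 22, skipping weekends) brings us to Monday, May 22, 2023, which is the last day of the payment period.
Adding 34 calendar days to May 22, 2023 gives June 25, 2023, which is the date on which the release becomes due.

June 25, 2023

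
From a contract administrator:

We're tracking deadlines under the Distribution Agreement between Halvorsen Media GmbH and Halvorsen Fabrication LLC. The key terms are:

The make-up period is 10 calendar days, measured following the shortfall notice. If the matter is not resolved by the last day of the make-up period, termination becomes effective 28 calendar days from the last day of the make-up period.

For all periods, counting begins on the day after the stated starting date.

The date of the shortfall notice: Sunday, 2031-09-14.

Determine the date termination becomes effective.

2031-10-22

The last day of the make-up period: 10 calendar days after 2031-09-14 is 2031-09-24.
The date termination becomes effective: 28 calendar days after 2031-09-24 is 2031-10-22.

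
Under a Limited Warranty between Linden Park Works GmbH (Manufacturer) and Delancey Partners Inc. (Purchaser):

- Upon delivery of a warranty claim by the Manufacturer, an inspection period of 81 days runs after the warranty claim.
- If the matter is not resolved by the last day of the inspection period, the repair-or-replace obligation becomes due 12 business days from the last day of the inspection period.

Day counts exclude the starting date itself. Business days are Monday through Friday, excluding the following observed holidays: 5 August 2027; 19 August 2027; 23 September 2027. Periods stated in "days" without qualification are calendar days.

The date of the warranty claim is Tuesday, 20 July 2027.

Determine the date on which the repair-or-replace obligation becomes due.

The last day of the inspection period: 20 July 2027 + 81 days = 9 October 2027.
The date on which the repair-or-replace obligation becomes due: counting 12 business days from Saturday, 9 October 2027 (Oct 11, Oct 12, Oct 13, Oct 14, …, Oct 22, Oct 25, Oct 26, skipping weekends) reaches Tuesday, 26 October 2027.

26 October 2027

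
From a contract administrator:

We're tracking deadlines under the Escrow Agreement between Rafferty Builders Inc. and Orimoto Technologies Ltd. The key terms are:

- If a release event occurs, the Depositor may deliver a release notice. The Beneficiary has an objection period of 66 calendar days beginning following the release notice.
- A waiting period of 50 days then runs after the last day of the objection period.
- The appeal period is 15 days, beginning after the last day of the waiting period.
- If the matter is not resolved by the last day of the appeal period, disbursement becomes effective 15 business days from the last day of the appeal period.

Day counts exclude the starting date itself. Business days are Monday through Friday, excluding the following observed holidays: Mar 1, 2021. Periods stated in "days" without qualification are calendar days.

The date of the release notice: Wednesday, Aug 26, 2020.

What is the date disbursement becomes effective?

Jan 25, 2021

The last day of the objection period: 66 calendar days after Aug 26, 2020 is Oct 31, 2020.
The last day of the waiting period: 50 calendar days after Oct 31, 2020 is Dec 20, 2020.
The last day of the appeal period: Dec 20, 2020 + 15 days = Jan 4, 2021.
The date disbursement becomes effective: counting 15 business days from Monday, Jan 4, 2021 (Jan 5, Jan 6, Jan 7, Jan 8, …, Jan 21, Jan 22, Jan 25, skipping weekends) reaches Monday, Jan 25, 2021.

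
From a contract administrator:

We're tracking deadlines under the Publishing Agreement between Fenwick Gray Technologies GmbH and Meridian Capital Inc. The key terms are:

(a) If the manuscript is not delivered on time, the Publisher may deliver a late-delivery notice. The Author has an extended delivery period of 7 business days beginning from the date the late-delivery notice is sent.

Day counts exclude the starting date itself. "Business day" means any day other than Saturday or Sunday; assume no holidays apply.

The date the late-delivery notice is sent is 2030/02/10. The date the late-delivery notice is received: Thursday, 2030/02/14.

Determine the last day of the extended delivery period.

The last day of the extended delivery period: 7 business days after Sunday, 2030/02/10, skipping weekends — Feb 11, Feb 12, Feb 13, Feb 14, Feb 15, Feb 18, Feb 19 — lands on Tuesday, 2030/02/19.

2030/02/19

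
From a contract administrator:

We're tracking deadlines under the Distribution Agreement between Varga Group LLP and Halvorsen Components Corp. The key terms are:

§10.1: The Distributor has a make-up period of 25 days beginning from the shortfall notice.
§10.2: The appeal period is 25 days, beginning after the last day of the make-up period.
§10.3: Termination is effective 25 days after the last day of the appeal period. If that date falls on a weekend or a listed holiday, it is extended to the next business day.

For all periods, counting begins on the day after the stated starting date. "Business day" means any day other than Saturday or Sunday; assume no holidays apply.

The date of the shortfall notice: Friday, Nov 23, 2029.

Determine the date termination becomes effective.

Feb 6, 2030

The last day of the make-up period: Nov 23, 2029 + 25 days = Dec 18, 2029.
Adding 25 calendar days to Dec 18, 2029 gives Jan 12, 2030, which is the last day of the appeal period.
The date termination becomes effective: 25 calendar days after Jan 12, 2030 is Feb 6, 2030. Feb 6, 2030 is a Wednesday, so no roll-forward applies.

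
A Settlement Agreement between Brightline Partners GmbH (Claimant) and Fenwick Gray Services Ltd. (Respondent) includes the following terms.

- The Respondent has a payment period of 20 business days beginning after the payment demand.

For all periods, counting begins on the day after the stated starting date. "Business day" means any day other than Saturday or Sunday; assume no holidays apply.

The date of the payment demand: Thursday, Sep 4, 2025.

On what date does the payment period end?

Oct 2, 2025

The last day of the payment period: 20 business days after Thursday, Sep 4, 2025, skipping weekends — Sep 5, Sep 8, Sep 9, Sep 10, …, Sep 30, Oct 1, Oct 2 — lands on Thursday, Oct 2, 2025.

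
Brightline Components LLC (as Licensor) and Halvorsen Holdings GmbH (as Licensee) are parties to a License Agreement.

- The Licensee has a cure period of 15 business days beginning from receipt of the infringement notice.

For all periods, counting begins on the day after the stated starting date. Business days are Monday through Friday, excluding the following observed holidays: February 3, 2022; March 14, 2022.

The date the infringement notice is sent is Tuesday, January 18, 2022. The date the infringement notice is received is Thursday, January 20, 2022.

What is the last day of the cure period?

February 11, 2022

From Thursday, January 20, 2022, 15 business days (Jan 21, Jan 24, Jan 25, Jan 26, …, Feb 9, Feb 10, Feb 11, skipping weekends and the listed holiday on Feb 3) brings us to Friday, February 11, 2022, which is the last day of the cure period.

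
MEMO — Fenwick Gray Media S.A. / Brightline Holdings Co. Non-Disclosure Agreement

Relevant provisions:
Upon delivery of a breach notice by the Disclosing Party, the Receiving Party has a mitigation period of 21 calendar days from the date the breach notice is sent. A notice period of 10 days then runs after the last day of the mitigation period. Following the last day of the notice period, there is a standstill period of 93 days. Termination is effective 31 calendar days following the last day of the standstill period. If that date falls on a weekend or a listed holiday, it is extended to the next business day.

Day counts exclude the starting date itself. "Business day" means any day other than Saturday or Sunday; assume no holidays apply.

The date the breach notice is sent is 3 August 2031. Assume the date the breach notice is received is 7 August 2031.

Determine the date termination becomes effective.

Adding 21 calendar days to 3 August 2031 gives 24 August 2031, which is the last day of the mitigation period.
The last day of the notice period: 10 calendar days after 24 August 2031 is 3 September 2031.
The last day of the standstill period: 3 September 2031 + 93 days = 5 December 2031.
The date termination becomes effective: 31 calendar days after 5 December 2031 is 5 January 2032. 5 January 2032 is a Monday, so no roll-forward applies.

5 January 2032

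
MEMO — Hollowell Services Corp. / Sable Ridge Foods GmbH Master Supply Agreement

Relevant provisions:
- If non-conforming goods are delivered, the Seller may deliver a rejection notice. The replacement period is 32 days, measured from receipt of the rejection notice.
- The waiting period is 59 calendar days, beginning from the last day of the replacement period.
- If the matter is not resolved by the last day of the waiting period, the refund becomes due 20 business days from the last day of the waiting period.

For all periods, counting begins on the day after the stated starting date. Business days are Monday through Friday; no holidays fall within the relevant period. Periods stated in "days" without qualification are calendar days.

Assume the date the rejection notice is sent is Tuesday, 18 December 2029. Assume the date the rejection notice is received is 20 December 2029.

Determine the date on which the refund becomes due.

Adding 32 calendar days to 20 December 2029 gives 21 January 2030, which is the last day of the replacement period.
The last day of the waiting period: 21 January 2030 + 59 days = 21 March 2030.
The date on which the refund becomes due: 20 business days after Thursday, 21 March 2030, skipping weekends — Mar 22, Mar 25, Mar 26, Mar 27, …, Apr 16, Apr 17, Apr 18 — lands on Thursday, 18 April 2030.

18 April 2030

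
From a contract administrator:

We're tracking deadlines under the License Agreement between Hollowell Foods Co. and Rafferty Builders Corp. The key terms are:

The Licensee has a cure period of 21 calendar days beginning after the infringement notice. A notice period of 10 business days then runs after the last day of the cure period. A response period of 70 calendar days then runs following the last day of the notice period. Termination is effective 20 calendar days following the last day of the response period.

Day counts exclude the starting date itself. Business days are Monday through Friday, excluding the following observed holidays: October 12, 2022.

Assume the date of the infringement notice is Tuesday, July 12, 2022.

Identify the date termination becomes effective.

Adding 21 calendar days to July 12, 2022 gives August 2, 2022, which is the last day of the cure period.
The last day of the notice period: counting 10 business days from Tuesday, August 2, 2022 (Aug 3, Aug 4, Aug 5, Aug 8, Aug 9, Aug 10, Aug 11, Aug 12, Aug 15, Aug 16, skipping weekends) reaches Tuesday, August 16, 2022.
Adding 70 calendar days to August 16, 2022 gives October 25, 2022, which is the last day of the response period.
The date termination becomes effective: 20 calendar days after October 25, 2022 is November 14, 2022.

November 14, 2022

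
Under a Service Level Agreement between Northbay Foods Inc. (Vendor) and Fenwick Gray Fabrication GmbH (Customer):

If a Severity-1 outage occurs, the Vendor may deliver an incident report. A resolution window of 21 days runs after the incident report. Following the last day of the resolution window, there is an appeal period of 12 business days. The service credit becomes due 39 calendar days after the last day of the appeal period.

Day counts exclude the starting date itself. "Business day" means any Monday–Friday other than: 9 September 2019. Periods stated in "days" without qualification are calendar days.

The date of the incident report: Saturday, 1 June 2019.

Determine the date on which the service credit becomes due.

The last day of the resolution window: 21 calendar days after 1 June 2019 is 22 June 2019.
The last day of the appeal period: counting 12 business days from Saturday, 22 June 2019 (Jun 24, Jun 25, Jun 26, Jun 27, …, Jul 5, Jul 8, Jul 9, skipping weekends) reaches Tuesday, 9 July 2019.
The date on which the service credit becomes due: 39 calendar days after 9 July 2019 is 17 August 2019.

17 August 2019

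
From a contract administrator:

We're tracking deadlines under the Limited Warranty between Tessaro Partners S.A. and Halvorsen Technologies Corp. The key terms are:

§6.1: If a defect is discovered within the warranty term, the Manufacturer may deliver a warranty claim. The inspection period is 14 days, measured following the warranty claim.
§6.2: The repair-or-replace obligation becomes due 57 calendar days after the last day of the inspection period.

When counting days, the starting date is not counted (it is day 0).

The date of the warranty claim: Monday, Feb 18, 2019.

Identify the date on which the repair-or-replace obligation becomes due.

Apr 30, 2019

The last day of the inspection period: Feb 18, 2019 + 14 days = Mar 4, 2019.
The date on which the repair-or-replace obligation becomes due: 57 calendar days after Mar 4, 2019 is Apr 30, 2019.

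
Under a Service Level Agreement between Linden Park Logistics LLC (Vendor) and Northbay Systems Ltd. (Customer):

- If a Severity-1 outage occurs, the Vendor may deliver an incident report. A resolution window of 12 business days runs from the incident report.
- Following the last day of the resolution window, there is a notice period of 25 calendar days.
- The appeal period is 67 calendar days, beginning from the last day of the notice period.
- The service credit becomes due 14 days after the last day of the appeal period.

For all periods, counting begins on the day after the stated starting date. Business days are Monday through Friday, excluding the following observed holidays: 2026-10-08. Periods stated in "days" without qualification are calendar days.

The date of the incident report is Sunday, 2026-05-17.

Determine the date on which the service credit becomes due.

2026-09-16

The last day of the resolution window: counting 12 business days from Sunday, 2026-05-17 (May 18, May 19, May 20, May 21, …, May 29, Jun 1, Jun 2, skipping weekends) reaches Tuesday, 2026-06-02.
The last day of the notice period: 2026-06-02 + 25 days = 2026-06-27.
The last day of the appeal period: 2026-06-27 + 67 days = 2026-09-02.
Adding 14 calendar days to 2026-09-02 gives 2026-09-16, which is the date on which the service credit becomes due.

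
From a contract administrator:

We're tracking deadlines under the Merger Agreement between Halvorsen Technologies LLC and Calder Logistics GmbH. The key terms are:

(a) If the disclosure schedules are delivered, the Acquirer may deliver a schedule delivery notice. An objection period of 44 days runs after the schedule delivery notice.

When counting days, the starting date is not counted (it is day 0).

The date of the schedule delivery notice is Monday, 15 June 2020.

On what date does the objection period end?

29 July 2020

The last day of the objection period: 44 calendar days after 15 June 2020 is 29 July 2020.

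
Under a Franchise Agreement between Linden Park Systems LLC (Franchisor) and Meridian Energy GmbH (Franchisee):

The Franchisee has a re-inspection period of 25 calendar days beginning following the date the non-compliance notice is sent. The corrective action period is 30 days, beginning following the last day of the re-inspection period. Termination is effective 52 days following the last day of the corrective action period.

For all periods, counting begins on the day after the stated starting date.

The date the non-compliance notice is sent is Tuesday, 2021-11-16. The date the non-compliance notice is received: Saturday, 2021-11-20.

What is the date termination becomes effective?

Adding 25 calendar days to 2021-11-16 gives 2021-12-11, which is the last day of the re-inspection period.
Adding 30 calendar days to 2021-12-11 gives 2022-01-10, which is the last day of the corrective action period.
The date termination becomes effective: 2022-01-10 + 52 days = 2022-03-03.

2022-03-03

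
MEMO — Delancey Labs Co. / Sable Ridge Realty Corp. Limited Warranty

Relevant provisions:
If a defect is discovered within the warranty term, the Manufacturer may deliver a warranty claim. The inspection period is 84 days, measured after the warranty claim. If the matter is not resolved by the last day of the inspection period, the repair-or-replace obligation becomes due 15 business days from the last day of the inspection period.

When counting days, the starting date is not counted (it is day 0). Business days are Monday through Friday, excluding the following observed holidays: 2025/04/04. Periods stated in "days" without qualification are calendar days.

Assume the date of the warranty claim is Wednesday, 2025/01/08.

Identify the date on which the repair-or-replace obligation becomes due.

2025/04/24

The last day of the inspection period: 2025/01/08 + 84 days = 2025/04/02.
From Wednesday, 2025/04/02, 15 business days (Apr 3, Apr 7, Apr 8, Apr 9, …, Apr 22, Apr 23, Apr 24, skipping weekends and the listed holiday on Apr 4) brings us to Thursday, 2025/04/24, which is the date on which the repair-or-replace obligation becomes due.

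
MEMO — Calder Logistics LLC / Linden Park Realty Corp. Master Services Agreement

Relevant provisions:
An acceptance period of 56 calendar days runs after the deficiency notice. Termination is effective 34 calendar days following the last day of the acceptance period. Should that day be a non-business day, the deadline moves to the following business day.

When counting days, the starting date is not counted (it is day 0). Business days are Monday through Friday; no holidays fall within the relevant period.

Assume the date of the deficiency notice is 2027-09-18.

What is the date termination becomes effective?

2027-12-17

Adding 56 calendar days to 2027-09-18 gives 2027-11-13, which is the last day of the acceptance period.
Adding 34 calendar days to 2027-11-13 gives 2027-12-17, which is the date termination becomes effective. 2027-12-17 is a Friday, so no roll-forward applies.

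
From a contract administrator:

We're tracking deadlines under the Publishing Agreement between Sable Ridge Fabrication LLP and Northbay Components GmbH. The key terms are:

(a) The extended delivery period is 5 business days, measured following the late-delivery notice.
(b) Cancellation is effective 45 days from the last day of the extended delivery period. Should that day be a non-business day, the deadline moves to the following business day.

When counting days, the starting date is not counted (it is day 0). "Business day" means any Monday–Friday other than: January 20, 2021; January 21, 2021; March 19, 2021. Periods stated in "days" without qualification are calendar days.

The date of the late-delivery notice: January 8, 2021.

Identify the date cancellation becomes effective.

March 1, 2021

The last day of the extended delivery period: counting 5 business days from Friday, January 8, 2021 (Jan 11, Jan 12, Jan 13, Jan 14, Jan 15, skipping weekends) reaches Friday, January 15, 2021.
The date cancellation becomes effective: January 15, 2021 + 45 days = March 1, 2021. March 1, 2021 is a Monday and is not a listed holiday, so no roll-forward applies.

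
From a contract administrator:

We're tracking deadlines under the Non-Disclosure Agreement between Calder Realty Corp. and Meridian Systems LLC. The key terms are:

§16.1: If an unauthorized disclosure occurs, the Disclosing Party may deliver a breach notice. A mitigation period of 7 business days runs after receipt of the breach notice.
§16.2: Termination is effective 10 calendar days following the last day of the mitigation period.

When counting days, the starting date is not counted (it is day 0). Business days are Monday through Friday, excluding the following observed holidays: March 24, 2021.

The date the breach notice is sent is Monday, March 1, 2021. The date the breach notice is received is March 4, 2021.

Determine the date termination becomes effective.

March 25, 2021

The last day of the mitigation period: counting 7 business days from Thursday, March 4, 2021 (Mar 5, Mar 8, Mar 9, Mar 10, Mar 11, Mar 12, Mar 15, skipping weekends) reaches Monday, March 15, 2021.
The date termination becomes effective: March 15, 2021 + 10 days = March 25, 2021.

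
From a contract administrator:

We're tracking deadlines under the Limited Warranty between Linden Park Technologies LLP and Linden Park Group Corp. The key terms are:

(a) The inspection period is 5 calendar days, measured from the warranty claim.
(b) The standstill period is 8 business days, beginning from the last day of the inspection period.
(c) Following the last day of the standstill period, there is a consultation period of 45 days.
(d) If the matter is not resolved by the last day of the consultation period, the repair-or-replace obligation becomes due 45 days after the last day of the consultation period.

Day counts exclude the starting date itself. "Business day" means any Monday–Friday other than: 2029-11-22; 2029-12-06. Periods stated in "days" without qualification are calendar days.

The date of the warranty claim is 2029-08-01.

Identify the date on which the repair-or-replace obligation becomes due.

2029-11-14

The last day of the inspection period: 2029-08-01 + 5 days = 2029-08-06.
From Monday, 2029-08-06, 8 business days (Aug 7, Aug 8, Aug 9, Aug 10, Aug 13, Aug 14, Aug 15, Aug 16, skipping weekends) brings us to Thursday, 2029-08-16, which is the last day of the standstill period.
The last day of the consultation period: 45 calendar days after 2029-08-16 is 2029-09-30.
The date on which the repair-or-replace obligation becomes due: 2029-09-30 + 45 days = 2029-11-14.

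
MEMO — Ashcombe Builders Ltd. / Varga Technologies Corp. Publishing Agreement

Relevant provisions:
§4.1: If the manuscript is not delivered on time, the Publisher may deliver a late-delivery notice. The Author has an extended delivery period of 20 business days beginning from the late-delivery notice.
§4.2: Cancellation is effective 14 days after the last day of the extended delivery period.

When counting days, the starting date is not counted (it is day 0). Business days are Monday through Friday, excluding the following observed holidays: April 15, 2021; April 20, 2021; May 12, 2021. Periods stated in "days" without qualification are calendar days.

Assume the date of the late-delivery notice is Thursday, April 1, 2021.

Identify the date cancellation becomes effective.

May 17, 2021

The last day of the extended delivery period: 20 business days after Thursday, April 1, 2021, skipping weekends and the listed holidays on Apr 15, Apr 20 — Apr 2, Apr 5, Apr 6, Apr 7, …, Apr 29, Apr 30, May 3 — lands on Monday, May 3, 2021.
The date cancellation becomes effective: 14 calendar days after May 3, 2021 is May 17, 2021.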